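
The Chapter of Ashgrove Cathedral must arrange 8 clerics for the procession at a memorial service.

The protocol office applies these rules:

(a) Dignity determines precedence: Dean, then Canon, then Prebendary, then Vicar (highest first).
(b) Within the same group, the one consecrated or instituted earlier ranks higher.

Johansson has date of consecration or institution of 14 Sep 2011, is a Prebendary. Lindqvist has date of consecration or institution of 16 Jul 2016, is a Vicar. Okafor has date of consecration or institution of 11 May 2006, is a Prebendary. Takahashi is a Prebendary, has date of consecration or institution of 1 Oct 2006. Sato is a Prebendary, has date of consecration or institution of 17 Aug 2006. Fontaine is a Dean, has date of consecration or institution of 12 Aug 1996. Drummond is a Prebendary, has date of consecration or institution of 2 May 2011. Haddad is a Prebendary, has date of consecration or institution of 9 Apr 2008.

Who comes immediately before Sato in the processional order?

Okafor

By dignity: Fontaine (Dean); then Okafor, Sato, Takahashi, Haddad, Drummond and Johansson (Prebendary); then Lindqvist (Vicar).
Among Okafor, Sato, Takahashi, Haddad, Drummond and Johansson, by date of consecration or institution (earlier first): Okafor (11 May 2006) before Sato (17 Aug 2006) before Takahashi (1 Oct 2006) before Haddad (9 Apr 2008) before Drummond (2 May 2011) before Johansson (14 Sep 2011).
Order: Fontaine, Okafor, Sato, Takahashi, Haddad, Drummond, Johansson, Lindqvist.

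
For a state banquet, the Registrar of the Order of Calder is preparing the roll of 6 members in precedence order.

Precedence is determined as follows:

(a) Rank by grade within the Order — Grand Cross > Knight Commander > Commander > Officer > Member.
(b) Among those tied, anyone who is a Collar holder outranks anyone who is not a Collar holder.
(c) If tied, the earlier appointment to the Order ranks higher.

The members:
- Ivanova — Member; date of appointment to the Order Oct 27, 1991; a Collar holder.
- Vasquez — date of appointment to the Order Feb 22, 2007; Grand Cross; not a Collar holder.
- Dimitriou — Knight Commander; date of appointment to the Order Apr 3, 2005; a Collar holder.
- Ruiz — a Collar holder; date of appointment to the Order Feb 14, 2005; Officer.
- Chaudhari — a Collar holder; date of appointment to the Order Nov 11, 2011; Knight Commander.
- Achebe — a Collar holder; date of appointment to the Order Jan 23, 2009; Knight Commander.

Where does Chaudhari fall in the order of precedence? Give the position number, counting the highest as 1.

By grade within the Order: Vasquez (Grand Cross); then Dimitriou, Achebe and Chaudhari (Knight Commander); then Ruiz (Officer); then Ivanova (Member).
Dimitriou, Achebe and Chaudhari are each a Collar holder, so the next rule applies.
Among Dimitriou, Achebe and Chaudhari, by date of appointment to the Order (earlier first): Dimitriou (Apr 3, 2005) before Achebe (Jan 23, 2009) before Chaudhari (Nov 11, 2011).
Order: Vasquez, Dimitriou, Achebe, Chaudhari, Ruiz, Ivanova. So position 4.

4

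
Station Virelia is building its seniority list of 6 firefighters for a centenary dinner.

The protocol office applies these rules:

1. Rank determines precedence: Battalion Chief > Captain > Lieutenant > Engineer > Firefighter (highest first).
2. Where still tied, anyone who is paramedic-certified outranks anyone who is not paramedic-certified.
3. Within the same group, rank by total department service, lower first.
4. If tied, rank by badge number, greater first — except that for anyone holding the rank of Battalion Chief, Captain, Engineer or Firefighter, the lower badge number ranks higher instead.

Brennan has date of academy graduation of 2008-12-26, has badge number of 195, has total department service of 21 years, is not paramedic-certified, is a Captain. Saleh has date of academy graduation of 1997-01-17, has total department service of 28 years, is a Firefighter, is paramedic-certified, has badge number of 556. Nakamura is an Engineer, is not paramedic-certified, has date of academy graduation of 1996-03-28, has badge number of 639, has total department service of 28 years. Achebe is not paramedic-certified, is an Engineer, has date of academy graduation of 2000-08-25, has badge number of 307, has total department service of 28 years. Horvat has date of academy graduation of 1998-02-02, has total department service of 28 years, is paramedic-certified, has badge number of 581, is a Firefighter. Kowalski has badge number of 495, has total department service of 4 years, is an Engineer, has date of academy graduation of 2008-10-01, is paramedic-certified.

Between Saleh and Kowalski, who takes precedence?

By rank: Brennan (Captain); then Kowalski, Achebe and Nakamura (Engineer); then Saleh and Horvat (Firefighter).
Among Kowalski, Achebe and Nakamura, paramedic-certified before not paramedic-certified: Kowalski (paramedic-certified) before Achebe and Nakamura (not paramedic-certified).
Achebe and Nakamura both have total department service 28 years, so the next rule applies.
Among Achebe and Nakamura, by badge number (lower first) (reversed rule for this group): Achebe (307) before Nakamura (639).
Saleh and Horvat are each paramedic-certified, so the next rule applies.
Saleh and Horvat both have total department service 28 years, so the next rule applies.
Among Saleh and Horvat, by badge number (lower first) (reversed rule for this group): Saleh (556) before Horvat (581).
So Kowalski takes precedence.

Kowalski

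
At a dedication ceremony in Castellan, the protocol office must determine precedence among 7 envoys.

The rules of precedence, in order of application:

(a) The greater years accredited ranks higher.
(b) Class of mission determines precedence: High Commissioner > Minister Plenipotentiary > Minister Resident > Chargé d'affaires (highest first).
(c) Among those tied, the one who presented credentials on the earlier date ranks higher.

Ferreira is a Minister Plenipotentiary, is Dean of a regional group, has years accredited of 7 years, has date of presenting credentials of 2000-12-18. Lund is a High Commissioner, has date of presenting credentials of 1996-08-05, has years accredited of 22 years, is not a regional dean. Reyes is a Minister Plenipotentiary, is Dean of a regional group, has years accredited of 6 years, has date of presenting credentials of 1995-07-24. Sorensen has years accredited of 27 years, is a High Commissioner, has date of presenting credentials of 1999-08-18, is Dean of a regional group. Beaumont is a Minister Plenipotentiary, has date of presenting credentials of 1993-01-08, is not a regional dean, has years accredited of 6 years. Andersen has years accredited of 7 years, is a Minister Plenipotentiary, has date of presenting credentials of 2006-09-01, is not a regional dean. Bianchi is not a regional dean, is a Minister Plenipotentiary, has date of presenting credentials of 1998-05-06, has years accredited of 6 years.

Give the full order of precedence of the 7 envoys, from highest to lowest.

By years accredited (higher first): Sorensen (27 years); then Lund (22 years); then Ferreira and Andersen (both 7 years); then Beaumont, Reyes and Bianchi (each 6 years).
Ferreira and Andersen are each Minister Plenipotentiary, so the next rule applies.
Among Ferreira and Andersen, by date of presenting credentials (earlier first): Ferreira (2000-12-18) before Andersen (2006-09-01).
Beaumont, Reyes and Bianchi are each Minister Plenipotentiary, so the next rule applies.
Among Beaumont, Reyes and Bianchi, by date of presenting credentials (earlier first): Beaumont (1993-01-08) before Reyes (1995-07-24) before Bianchi (1998-05-06).
Full order: Sorensen, Lund, Ferreira, Andersen, Beaumont, Reyes, Bianchi.

Sorensen, Lund, Ferreira, Andersen, Beaumont, Reyes, Bianchi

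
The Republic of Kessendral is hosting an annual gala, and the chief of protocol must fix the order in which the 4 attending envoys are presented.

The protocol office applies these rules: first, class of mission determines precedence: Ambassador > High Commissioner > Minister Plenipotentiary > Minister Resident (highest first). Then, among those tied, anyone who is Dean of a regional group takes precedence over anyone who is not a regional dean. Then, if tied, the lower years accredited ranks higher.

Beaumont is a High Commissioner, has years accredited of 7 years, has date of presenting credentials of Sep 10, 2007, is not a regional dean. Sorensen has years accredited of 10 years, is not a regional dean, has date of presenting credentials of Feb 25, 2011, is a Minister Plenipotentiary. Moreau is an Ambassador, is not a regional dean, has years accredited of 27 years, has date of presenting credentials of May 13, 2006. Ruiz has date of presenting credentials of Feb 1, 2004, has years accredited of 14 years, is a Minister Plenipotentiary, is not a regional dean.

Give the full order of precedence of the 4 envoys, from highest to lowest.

By class of mission: Moreau (Ambassador); then Beaumont (High Commissioner); then Sorensen and Ruiz (Minister Plenipotentiary).
Sorensen and Ruiz are each not a regional dean, so the next rule applies.
Among Sorensen and Ruiz, by years accredited (lower first): Sorensen (10 years) before Ruiz (14 years).
Full order: Moreau, Beaumont, Sorensen, Ruiz.

Moreau, Beaumont, Sorensen, Ruiz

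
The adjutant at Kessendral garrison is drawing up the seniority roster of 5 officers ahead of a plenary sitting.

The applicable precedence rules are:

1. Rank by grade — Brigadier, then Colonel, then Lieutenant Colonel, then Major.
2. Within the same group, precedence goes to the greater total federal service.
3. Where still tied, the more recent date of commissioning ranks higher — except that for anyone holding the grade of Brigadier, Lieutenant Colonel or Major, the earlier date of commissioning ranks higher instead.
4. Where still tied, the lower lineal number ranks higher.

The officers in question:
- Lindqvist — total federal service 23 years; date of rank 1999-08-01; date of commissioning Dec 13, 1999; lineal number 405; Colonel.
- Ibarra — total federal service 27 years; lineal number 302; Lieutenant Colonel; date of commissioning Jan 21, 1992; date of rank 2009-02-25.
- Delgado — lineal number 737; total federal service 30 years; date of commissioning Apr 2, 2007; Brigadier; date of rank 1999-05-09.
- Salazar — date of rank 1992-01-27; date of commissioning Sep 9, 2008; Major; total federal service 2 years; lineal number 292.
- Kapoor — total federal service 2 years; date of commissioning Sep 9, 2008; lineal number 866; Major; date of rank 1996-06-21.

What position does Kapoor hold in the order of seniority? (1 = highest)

5

By grade: Delgado (Brigadier); then Lindqvist (Colonel); then Ibarra (Lieutenant Colonel); then Salazar and Kapoor (Major).
Salazar and Kapoor both have total federal service 2 years, so the next rule applies.
Salazar and Kapoor both have date of commissioning Sep 9, 2008, so the next rule applies.
Among Salazar and Kapoor, by lineal number (lower first): Salazar (292) before Kapoor (866).
Order: Delgado, Lindqvist, Ibarra, Salazar, Kapoor. So position 5.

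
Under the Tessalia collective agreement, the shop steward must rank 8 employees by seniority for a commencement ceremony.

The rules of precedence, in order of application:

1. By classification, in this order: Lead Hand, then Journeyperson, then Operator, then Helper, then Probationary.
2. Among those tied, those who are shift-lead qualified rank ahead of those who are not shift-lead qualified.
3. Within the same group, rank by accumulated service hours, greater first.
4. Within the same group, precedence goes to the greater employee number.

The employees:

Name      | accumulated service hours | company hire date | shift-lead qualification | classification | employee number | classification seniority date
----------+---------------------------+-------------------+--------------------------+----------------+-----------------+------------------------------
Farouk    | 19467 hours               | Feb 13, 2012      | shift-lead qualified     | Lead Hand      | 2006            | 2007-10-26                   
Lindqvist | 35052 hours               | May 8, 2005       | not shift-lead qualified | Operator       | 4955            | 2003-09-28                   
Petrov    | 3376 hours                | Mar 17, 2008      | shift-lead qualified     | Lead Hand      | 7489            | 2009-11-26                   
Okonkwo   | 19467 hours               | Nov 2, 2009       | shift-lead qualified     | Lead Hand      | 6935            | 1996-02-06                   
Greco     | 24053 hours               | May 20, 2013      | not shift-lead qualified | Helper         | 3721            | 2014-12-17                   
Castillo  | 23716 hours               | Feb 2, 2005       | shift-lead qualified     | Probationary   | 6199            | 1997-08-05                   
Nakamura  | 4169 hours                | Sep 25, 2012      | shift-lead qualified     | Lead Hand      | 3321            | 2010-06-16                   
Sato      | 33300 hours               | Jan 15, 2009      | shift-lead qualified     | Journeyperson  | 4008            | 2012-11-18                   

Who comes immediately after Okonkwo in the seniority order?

By classification: Okonkwo, Farouk, Nakamura and Petrov (Lead Hand); then Sato (Journeyperson); then Lindqvist (Operator); then Greco (Helper); then Castillo (Probationary).
Okonkwo, Farouk, Nakamura and Petrov are each shift-lead qualified, so the next rule applies.
Among Okonkwo, Farouk, Nakamura and Petrov, by accumulated service hours (higher first): Okonkwo and Farouk (19467 hours) before Nakamura (4169 hours) before Petrov (3376 hours).
Among Okonkwo and Farouk, by employee number (higher first): Okonkwo (6935) before Farouk (2006).
Order: Okonkwo, Farouk, Nakamura, Petrov, Sato, Lindqvist, Greco, Castillo.

Farouk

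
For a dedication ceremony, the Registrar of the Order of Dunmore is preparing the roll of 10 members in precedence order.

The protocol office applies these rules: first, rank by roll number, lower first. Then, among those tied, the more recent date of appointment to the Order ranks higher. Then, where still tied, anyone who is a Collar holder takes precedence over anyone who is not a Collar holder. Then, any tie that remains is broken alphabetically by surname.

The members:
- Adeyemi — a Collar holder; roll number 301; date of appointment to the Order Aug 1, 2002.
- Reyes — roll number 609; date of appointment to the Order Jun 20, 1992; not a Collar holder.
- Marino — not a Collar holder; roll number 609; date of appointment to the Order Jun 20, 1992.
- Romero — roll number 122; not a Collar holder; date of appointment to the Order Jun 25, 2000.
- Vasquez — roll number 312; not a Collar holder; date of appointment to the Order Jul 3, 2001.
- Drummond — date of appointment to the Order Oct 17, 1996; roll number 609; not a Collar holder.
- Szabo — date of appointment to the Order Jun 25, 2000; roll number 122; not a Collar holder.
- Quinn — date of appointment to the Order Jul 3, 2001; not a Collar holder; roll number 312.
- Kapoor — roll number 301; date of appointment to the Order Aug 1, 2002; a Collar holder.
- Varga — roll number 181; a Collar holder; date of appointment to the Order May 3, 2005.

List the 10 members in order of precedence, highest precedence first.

By roll number (lower first): Romero and Szabo (both 122); then Varga (181); then Adeyemi and Kapoor (both 301); then Quinn and Vasquez (both 312); then Drummond, Marino and Reyes (each 609).
Romero and Szabo both have date of appointment to the Order Jun 25, 2000, so the next rule applies.
Romero and Szabo are each not a Collar holder, so the next rule applies.
Among Romero and Szabo, alphabetically by surname: Romero before Szabo.
Adeyemi and Kapoor both have date of appointment to the Order Aug 1, 2002, so the next rule applies.
Adeyemi and Kapoor are each a Collar holder, so the next rule applies.
Among Adeyemi and Kapoor, alphabetically by surname: Adeyemi before Kapoor.
Quinn and Vasquez both have date of appointment to the Order Jul 3, 2001, so the next rule applies.
Quinn and Vasquez are each not a Collar holder, so the next rule applies.
Among Quinn and Vasquez, alphabetically by surname: Quinn before Vasquez.
Among Drummond, Marino and Reyes, by date of appointment to the Order (later first): Drummond (Oct 17, 1996) before Marino and Reyes (Jun 20, 1992).
Marino and Reyes are each not a Collar holder, so the next rule applies.
Among Marino and Reyes, alphabetically by surname: Marino before Reyes.
Full order: Romero, Szabo, Varga, Adeyemi, Kapoor, Quinn, Vasquez, Drummond, Marino, Reyes.

Romero, Szabo, Varga, Adeyemi, Kapoor, Quinn, Vasquez, Drummond, Marino, Reyes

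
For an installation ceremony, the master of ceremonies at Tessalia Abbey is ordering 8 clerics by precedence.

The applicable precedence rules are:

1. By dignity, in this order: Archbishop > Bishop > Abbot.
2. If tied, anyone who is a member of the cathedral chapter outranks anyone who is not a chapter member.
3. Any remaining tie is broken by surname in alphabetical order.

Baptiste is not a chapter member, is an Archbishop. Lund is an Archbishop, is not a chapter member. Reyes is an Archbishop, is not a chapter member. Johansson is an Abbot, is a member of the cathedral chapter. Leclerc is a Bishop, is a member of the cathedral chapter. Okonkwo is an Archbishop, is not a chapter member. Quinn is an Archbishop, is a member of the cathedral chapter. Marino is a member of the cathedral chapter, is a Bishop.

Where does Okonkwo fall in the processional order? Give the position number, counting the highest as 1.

4

By dignity: Quinn, Baptiste, Lund, Okonkwo and Reyes (Archbishop); then Leclerc and Marino (Bishop); then Johansson (Abbot).
Among Quinn, Baptiste, Lund, Okonkwo and Reyes, a member of the cathedral chapter before not a chapter member: Quinn (a member of the cathedral chapter) before Baptiste, Lund, Okonkwo and Reyes (not a chapter member).
Among Baptiste, Lund, Okonkwo and Reyes, alphabetically by surname: Baptiste before Lund before Okonkwo before Reyes.
Leclerc and Marino are each a member of the cathedral chapter, so the next rule applies.
Among Leclerc and Marino, alphabetically by surname: Leclerc before Marino.
Order: Quinn, Baptiste, Lund, Okonkwo, Reyes, Leclerc, Marino, Johansson. So position 4.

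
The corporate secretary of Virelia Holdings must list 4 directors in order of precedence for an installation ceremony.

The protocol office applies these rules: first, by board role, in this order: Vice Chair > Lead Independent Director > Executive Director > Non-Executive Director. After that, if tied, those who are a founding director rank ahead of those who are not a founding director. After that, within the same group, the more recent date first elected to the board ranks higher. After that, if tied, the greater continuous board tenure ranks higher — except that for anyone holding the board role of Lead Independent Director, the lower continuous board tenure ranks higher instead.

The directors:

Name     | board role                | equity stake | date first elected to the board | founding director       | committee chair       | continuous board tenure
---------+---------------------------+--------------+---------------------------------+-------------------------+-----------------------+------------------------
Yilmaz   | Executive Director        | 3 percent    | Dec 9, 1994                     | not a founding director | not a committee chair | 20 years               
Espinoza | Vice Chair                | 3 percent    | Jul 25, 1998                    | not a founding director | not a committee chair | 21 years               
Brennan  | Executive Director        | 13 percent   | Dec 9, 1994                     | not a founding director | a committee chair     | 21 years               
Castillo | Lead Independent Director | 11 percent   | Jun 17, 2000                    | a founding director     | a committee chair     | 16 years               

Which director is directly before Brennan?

By board role: Espinoza (Vice Chair); then Castillo (Lead Independent Director); then Brennan and Yilmaz (Executive Director).
Brennan and Yilmaz are each not a founding director, so the next rule applies.
Brennan and Yilmaz both have date first elected to the board Dec 9, 1994, so the next rule applies.
Among Brennan and Yilmaz, by continuous board tenure (higher first): Brennan (21 years) before Yilmaz (20 years).
Order: Espinoza, Castillo, Brennan, Yilmaz.

Castillo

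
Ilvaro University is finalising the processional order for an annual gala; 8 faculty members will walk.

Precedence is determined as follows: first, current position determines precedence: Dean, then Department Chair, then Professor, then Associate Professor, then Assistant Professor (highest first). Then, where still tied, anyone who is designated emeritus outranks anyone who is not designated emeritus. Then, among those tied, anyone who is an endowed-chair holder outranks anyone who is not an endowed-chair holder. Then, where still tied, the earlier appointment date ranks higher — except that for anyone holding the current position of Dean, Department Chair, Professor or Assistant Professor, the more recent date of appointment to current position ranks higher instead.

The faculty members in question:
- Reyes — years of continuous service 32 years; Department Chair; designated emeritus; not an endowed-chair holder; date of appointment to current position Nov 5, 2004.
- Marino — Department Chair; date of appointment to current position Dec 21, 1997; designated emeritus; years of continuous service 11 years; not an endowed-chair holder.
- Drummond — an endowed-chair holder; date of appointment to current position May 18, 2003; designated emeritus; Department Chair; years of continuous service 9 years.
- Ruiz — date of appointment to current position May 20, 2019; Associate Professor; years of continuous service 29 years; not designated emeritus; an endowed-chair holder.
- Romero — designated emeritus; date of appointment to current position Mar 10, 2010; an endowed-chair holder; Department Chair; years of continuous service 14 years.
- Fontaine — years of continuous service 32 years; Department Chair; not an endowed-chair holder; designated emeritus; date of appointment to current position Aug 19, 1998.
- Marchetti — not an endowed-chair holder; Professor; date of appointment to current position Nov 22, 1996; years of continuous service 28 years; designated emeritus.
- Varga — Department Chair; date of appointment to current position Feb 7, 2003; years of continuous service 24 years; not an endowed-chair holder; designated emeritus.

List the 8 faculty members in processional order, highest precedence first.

By current position: Romero, Drummond, Reyes, Varga, Fontaine and Marino (Department Chair); then Marchetti (Professor); then Ruiz (Associate Professor).
Romero, Drummond, Reyes, Varga, Fontaine and Marino are each designated emeritus, so the next rule applies.
Among Romero, Drummond, Reyes, Varga, Fontaine and Marino, an endowed-chair holder before not an endowed-chair holder: Romero and Drummond (an endowed-chair holder) before Reyes, Varga, Fontaine and Marino (not an endowed-chair holder).
Among Romero and Drummond, by date of appointment to current position (later first) (reversed rule for this group): Romero (Mar 10, 2010) before Drummond (May 18, 2003).
Among Reyes, Varga, Fontaine and Marino, by date of appointment to current position (later first) (reversed rule for this group): Reyes (Nov 5, 2004) before Varga (Feb 7, 2003) before Fontaine (Aug 19, 1998) before Marino (Dec 21, 1997).
Full order: Romero, Drummond, Reyes, Varga, Fontaine, Marino, Marchetti, Ruiz.

Romero, Drummond, Reyes, Varga, Fontaine, Marino, Marchetti, Ruiz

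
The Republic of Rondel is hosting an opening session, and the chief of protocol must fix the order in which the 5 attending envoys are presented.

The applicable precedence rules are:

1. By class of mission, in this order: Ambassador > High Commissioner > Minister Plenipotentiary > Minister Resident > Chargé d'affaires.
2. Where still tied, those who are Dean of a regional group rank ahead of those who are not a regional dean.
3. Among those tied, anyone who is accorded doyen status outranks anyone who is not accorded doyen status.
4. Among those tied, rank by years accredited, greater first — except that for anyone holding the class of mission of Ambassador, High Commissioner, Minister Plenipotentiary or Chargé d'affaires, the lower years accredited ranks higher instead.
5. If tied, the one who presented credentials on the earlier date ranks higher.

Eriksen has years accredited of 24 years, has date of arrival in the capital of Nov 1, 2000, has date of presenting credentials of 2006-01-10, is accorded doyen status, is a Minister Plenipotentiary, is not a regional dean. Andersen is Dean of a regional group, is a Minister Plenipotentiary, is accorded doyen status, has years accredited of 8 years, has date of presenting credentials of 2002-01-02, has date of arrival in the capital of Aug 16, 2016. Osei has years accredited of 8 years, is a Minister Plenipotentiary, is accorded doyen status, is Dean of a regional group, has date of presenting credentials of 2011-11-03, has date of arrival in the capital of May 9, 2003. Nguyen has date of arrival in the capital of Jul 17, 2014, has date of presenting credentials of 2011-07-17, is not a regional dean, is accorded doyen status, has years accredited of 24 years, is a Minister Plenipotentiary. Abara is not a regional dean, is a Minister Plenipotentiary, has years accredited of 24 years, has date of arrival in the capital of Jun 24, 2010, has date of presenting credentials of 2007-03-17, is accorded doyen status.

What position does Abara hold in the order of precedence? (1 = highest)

4

By class of mission: Andersen, Osei, Eriksen, Abara and Nguyen (Minister Plenipotentiary).
Among Andersen, Osei, Eriksen, Abara and Nguyen, Dean of a regional group before not a regional dean: Andersen and Osei (Dean of a regional group) before Eriksen, Abara and Nguyen (not a regional dean).
Andersen and Osei are each accorded doyen status, so the next rule applies.
Andersen and Osei both have years accredited 8 years, so the next rule applies.
Among Andersen and Osei, by date of presenting credentials (earlier first): Andersen (2002-01-02) before Osei (2011-11-03).
Eriksen, Abara and Nguyen are each accorded doyen status, so the next rule applies.
Eriksen, Abara and Nguyen all have years accredited 24 years, so the next rule applies.
Among Eriksen, Abara and Nguyen, by date of presenting credentials (earlier first): Eriksen (2006-01-10) before Abara (2007-03-17) before Nguyen (2011-07-17).
Order: Andersen, Osei, Eriksen, Abara, Nguyen. So position 4.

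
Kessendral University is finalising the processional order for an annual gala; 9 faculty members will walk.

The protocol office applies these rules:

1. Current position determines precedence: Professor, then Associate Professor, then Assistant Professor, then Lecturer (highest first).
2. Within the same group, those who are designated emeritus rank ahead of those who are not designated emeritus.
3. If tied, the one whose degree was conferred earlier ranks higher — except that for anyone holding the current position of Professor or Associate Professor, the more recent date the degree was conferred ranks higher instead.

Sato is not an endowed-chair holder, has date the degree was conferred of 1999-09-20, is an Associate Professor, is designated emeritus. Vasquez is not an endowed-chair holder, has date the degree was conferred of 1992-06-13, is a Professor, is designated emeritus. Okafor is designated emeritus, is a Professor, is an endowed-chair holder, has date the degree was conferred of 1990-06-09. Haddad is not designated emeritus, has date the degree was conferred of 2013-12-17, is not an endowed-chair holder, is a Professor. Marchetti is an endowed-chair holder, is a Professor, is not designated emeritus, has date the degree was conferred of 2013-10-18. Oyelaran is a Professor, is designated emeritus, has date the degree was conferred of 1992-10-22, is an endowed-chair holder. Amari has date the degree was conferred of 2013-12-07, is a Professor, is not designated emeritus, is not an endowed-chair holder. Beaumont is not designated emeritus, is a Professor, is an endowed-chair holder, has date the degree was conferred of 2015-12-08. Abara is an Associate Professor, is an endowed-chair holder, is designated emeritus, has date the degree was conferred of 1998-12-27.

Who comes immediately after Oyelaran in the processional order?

Vasquez

By current position: Oyelaran, Vasquez, Okafor, Beaumont, Haddad, Amari and Marchetti (Professor); then Sato and Abara (Associate Professor).
Among Oyelaran, Vasquez, Okafor, Beaumont, Haddad, Amari and Marchetti, designated emeritus before not designated emeritus: Oyelaran, Vasquez and Okafor (designated emeritus) before Beaumont, Haddad, Amari and Marchetti (not designated emeritus).
Among Oyelaran, Vasquez and Okafor, by date the degree was conferred (later first) (reversed rule for this group): Oyelaran (1992-10-22) before Vasquez (1992-06-13) before Okafor (1990-06-09).
Among Beaumont, Haddad, Amari and Marchetti, by date the degree was conferred (later first) (reversed rule for this group): Beaumont (2015-12-08) before Haddad (2013-12-17) before Amari (2013-12-07) before Marchetti (2013-10-18).
Sato and Abara are each designated emeritus, so the next rule applies.
Among Sato and Abara, by date the degree was conferred (later first) (reversed rule for this group): Sato (1999-09-20) before Abara (1998-12-27).
Order: Oyelaran, Vasquez, Okafor, Beaumont, Haddad, Amari, Marchetti, Sato, Abara.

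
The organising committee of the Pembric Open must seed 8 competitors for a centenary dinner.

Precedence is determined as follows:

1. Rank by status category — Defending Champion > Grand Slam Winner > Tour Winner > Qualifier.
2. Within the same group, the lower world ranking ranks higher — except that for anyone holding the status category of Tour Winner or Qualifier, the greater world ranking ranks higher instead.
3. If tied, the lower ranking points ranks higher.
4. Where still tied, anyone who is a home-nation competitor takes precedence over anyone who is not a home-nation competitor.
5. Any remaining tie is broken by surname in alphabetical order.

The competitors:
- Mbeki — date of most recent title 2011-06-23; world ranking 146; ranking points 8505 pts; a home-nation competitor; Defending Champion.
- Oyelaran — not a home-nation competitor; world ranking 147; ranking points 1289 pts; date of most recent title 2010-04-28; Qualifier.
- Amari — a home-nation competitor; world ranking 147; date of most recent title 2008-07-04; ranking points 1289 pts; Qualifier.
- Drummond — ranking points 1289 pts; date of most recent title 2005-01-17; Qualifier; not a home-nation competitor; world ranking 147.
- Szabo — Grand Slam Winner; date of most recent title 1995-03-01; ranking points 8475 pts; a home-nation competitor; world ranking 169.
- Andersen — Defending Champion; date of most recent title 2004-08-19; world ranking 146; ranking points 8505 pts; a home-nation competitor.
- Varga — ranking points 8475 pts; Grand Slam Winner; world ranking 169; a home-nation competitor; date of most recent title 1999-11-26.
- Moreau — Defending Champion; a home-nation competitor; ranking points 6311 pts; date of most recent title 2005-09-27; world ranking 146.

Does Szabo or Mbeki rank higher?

By status category: Moreau, Andersen and Mbeki (Defending Champion); then Szabo and Varga (Grand Slam Winner); then Amari, Drummond and Oyelaran (Qualifier).
Moreau, Andersen and Mbeki all have world ranking 146, so the next rule applies.
Among Moreau, Andersen and Mbeki, by ranking points (lower first): Moreau (6311 pts) before Andersen and Mbeki (8505 pts).
Andersen and Mbeki are each a home-nation competitor, so the next rule applies.
Among Andersen and Mbeki, alphabetically by surname: Andersen before Mbeki.
Szabo and Varga both have world ranking 169, so the next rule applies.
Szabo and Varga both have ranking points 8475 pts, so the next rule applies.
Szabo and Varga are each a home-nation competitor, so the next rule applies.
Among Szabo and Varga, alphabetically by surname: Szabo before Varga.
Amari, Drummond and Oyelaran all have world ranking 147, so the next rule applies.
Amari, Drummond and Oyelaran all have ranking points 1289 pts, so the next rule applies.
Among Amari, Drummond and Oyelaran, a home-nation competitor before not a home-nation competitor: Amari (a home-nation competitor) before Drummond and Oyelaran (not a home-nation competitor).
Among Drummond and Oyelaran, alphabetically by surname: Drummond before Oyelaran.
So Mbeki takes precedence.

Mbeki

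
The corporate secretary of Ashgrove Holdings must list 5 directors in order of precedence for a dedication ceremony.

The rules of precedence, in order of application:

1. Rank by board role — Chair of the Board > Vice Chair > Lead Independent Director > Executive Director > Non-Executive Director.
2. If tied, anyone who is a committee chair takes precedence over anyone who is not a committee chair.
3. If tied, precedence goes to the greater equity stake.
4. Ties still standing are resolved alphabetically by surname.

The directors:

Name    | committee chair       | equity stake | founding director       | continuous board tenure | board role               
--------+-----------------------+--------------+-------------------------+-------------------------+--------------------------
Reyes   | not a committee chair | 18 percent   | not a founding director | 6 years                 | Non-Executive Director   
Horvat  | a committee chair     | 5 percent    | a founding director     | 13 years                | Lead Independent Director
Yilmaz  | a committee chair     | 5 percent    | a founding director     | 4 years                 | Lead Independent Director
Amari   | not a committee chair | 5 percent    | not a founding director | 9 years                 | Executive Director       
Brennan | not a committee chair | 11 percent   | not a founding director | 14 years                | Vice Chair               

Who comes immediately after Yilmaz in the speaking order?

Amari

By board role: Brennan (Vice Chair); then Horvat and Yilmaz (Lead Independent Director); then Amari (Executive Director); then Reyes (Non-Executive Director).
Horvat and Yilmaz are each a committee chair, so the next rule applies.
Horvat and Yilmaz both have equity stake 5 percent, so the next rule applies.
Among Horvat and Yilmaz, alphabetically by surname: Horvat before Yilmaz.
Order: Brennan, Horvat, Yilmaz, Amari, Reyes.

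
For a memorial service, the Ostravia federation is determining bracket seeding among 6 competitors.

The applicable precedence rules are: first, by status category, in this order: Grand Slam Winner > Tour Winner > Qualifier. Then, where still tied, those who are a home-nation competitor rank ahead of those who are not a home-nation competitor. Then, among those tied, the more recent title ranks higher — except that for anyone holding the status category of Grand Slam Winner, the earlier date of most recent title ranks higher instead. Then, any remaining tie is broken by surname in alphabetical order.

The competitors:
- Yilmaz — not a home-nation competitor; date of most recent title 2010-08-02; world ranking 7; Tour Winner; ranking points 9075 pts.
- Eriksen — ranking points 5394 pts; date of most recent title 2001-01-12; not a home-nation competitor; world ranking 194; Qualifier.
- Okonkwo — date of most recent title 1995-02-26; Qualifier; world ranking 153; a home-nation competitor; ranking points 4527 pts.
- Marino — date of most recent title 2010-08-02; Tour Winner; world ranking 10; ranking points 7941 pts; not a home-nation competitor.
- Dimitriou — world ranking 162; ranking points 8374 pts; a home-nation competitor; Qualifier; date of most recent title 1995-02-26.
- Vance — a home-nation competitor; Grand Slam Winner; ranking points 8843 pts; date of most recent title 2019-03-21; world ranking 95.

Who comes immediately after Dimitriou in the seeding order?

Okonkwo

By status category: Vance (Grand Slam Winner); then Marino and Yilmaz (Tour Winner); then Dimitriou, Okonkwo and Eriksen (Qualifier).
Marino and Yilmaz are each not a home-nation competitor, so the next rule applies.
Marino and Yilmaz both have date of most recent title 2010-08-02, so the next rule applies.
Among Marino and Yilmaz, alphabetically by surname: Marino before Yilmaz.
Among Dimitriou, Okonkwo and Eriksen, a home-nation competitor before not a home-nation competitor: Dimitriou and Okonkwo (a home-nation competitor) before Eriksen (not a home-nation competitor).
Dimitriou and Okonkwo both have date of most recent title 1995-02-26, so the next rule applies.
Among Dimitriou and Okonkwo, alphabetically by surname: Dimitriou before Okonkwo.
Order: Vance, Marino, Yilmaz, Dimitriou, Okonkwo, Eriksen.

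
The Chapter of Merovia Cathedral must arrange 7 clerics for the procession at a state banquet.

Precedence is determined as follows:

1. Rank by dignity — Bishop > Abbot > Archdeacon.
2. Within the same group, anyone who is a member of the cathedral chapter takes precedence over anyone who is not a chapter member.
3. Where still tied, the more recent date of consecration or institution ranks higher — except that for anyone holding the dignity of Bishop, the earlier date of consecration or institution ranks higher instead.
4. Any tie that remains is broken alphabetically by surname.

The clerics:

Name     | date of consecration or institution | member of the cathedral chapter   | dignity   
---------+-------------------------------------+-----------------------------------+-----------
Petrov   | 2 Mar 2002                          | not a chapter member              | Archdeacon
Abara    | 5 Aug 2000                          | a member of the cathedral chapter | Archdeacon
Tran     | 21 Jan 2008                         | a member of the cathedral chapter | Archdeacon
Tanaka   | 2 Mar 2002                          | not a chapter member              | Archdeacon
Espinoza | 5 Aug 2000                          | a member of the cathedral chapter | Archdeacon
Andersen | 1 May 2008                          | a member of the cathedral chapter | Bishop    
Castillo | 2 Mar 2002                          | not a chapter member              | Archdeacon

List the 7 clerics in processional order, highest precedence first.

By dignity: Andersen (Bishop); then Tran, Abara, Espinoza, Castillo, Petrov and Tanaka (Archdeacon).
Among Tran, Abara, Espinoza, Castillo, Petrov and Tanaka, a member of the cathedral chapter before not a chapter member: Tran, Abara and Espinoza (a member of the cathedral chapter) before Castillo, Petrov and Tanaka (not a chapter member).
Among Tran, Abara and Espinoza, by date of consecration or institution (later first): Tran (21 Jan 2008) before Abara and Espinoza (5 Aug 2000).
Among Abara and Espinoza, alphabetically by surname: Abara before Espinoza.
Castillo, Petrov and Tanaka all have date of consecration or institution 2 Mar 2002, so the next rule applies.
Among Castillo, Petrov and Tanaka, alphabetically by surname: Castillo before Petrov before Tanaka.
Full order: Andersen, Tran, Abara, Espinoza, Castillo, Petrov, Tanaka.

Andersen, Tran, Abara, Espinoza, Castillo, Petrov, Tanaka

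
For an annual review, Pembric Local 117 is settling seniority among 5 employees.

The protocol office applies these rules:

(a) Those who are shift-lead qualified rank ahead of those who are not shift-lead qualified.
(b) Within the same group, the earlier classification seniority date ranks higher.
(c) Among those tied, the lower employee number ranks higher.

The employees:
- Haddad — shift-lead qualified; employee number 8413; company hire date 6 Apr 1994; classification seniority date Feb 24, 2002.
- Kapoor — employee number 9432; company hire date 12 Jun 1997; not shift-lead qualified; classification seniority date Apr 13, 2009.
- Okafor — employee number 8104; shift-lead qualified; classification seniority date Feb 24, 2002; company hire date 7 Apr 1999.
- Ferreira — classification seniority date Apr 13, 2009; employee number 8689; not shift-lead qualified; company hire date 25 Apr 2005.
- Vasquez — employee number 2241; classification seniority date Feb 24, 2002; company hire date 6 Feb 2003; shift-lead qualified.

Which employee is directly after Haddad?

By the first rule: Vasquez, Okafor and Haddad (each shift-lead qualified); then Ferreira and Kapoor (both not shift-lead qualified).
Vasquez, Okafor and Haddad all have classification seniority date Feb 24, 2002, so the next rule applies.
Among Vasquez, Okafor and Haddad, by employee number (lower first): Vasquez (2241) before Okafor (8104) before Haddad (8413).
Ferreira and Kapoor both have classification seniority date Apr 13, 2009, so the next rule applies.
Among Ferreira and Kapoor, by employee number (lower first): Ferreira (8689) before Kapoor (9432).
Order: Vasquez, Okafor, Haddad, Ferreira, Kapoor.

Ferreira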